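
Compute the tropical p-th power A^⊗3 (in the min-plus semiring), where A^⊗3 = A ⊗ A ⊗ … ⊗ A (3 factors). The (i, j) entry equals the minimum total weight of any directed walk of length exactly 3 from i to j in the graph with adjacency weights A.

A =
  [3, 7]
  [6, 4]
A^⊗3 =
  [9, 13]
  [12, 12]

Each entry (A^⊗3)_ij equals the minimum over all length-3 walks i = v_0 → v_1 → … → v_3 = j of Σ_t A[v_t][v_{t+1}]. For example, for (i, j) = (0, 1) we minimise over 4 possible intermediate vertex sequences; the minimum is 13, attained along the walk 0 → 0 → 0 → 1.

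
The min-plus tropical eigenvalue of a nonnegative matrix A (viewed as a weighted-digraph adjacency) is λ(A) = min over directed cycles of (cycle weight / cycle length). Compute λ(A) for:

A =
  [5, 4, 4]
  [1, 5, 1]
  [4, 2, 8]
λ(A) = 3/2

Enumerate directed cycles and compute their means (weight / length). Sample:
  cycle 0 → 0: weight = 5, length = 1, mean = 5/1 ≈ 5.000
  cycle 1 → 1: weight = 5, length = 1, mean = 5/1 ≈ 5.000
  cycle 2 → 2: weight = 8, length = 1, mean = 8/1 ≈ 8.000
  cycle 0 → 1 → 0: weight = 5, length = 2, mean = 5/2 ≈ 2.500
  cycle 0 → 2 → 0: weight = 8, length = 2, mean = 8/2 ≈ 4.000
  cycle 1 → 0 → 1: weight = 5, length = 2, mean = 5/2 ≈ 2.500
Minimum mean = 1.500, attained e.g. along the cycle 1 → 2 → 1 with weight 3 and length 2. So λ(A) = 3/2 = 3/2.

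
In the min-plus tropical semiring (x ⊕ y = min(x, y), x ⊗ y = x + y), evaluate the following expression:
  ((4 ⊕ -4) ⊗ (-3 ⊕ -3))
((4 ⊕ -4) ⊗ (-3 ⊕ -3)) = -7

Expand innermost to outermost. Recall ⊕ takes the minimum of its arguments and ⊗ takes their sum. Working out the expression ((4 ⊕ -4) ⊗ (-3 ⊕ -3)) gives -7.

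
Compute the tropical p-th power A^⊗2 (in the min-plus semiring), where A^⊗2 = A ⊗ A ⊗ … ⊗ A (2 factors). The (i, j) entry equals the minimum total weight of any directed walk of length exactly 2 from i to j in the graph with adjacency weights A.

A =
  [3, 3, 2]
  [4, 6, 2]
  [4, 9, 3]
A^⊗2 =
  [6, 6, 5]
  [6, 7, 5]
  [7, 7, 6]

Each entry (A^⊗2)_ij equals the minimum over all length-2 walks i = v_0 → v_1 → … → v_2 = j of Σ_t A[v_t][v_{t+1}]. For example, for (i, j) = (0, 2) we minimise over 3 possible intermediate vertex sequences; the minimum is 5, attained along the walk 0 → 0 → 2.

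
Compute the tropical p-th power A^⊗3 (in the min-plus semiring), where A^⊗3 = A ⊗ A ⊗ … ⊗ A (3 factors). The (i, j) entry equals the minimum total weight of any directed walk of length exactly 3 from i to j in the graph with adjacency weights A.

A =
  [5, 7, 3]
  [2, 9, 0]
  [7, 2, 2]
A^⊗3 =
  [7, 7, 5]
  [4, 4, 2]
  [6, 4, 4]

Each entry (A^⊗3)_ij equals the minimum over all length-3 walks i = v_0 → v_1 → … → v_3 = j of Σ_t A[v_t][v_{t+1}]. For example, for (i, j) = (0, 2) we minimise over 9 possible intermediate vertex sequences; the minimum is 5, attained along the walk 0 → 2 → 1 → 2.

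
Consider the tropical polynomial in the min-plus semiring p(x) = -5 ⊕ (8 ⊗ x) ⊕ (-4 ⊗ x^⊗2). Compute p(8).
p(8) = -5

A tropical monomial a ⊗ x^⊗i evaluates to a + i · x. Evaluating each term at x = 8:
  Term 0 contributes -5 + 0 · 8 = -5
  Term 1 contributes 8 + 1 · 8 = 16
  Term 2 contributes -4 + 2 · 8 = 12
p(8) = ⊕ of these = min[-5, 16, 12] = -5.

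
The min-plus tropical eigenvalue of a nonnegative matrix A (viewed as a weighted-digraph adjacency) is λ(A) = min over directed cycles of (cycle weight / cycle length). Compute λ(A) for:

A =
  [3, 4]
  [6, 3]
λ(A) = 3

Enumerate directed cycles and compute their means (weight / length). Sample:
  cycle 0 → 0: weight = 3, length = 1, mean = 3/1 ≈ 3.000
  cycle 1 → 1: weight = 3, length = 1, mean = 3/1 ≈ 3.000
  cycle 0 → 1 → 0: weight = 10, length = 2, mean = 10/2 ≈ 5.000
  cycle 1 → 0 → 1: weight = 10, length = 2, mean = 10/2 ≈ 5.000
Minimum mean = 3.000, attained e.g. along the cycle 0 → 0 with weight 3 and length 1. So λ(A) = 3/1 = 3.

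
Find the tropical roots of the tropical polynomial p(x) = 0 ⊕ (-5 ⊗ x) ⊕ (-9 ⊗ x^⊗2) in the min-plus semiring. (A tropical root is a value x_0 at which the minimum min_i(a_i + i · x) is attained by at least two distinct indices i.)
Roots: {4, 5}

Each tropical root is a break point of the lower envelope of the lines y = a_i + i · x (there are 3 lines, with slopes 0, 1, ..., 2). Only the lines that attain the minimum somewhere contribute to roots; other lines are dominated. Here the surviving (envelope) indices are i = 2, i = 1, i = 0.
Intersections between consecutive envelope lines give the roots: for adjacent envelope indices i < j the intersection is x = (a_i − a_j) / (j − i). Reading off the sorted break points: {4, 5}.
Verification: at each break x_0, at least two indices attain the minimum of min_i(a_i + i · x_0).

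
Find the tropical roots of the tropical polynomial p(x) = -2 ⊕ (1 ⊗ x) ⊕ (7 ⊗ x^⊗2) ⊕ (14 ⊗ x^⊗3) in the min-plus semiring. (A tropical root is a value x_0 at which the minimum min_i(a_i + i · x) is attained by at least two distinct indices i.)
Roots: {-7, -6, -3}

Each tropical root is a break point of the lower envelope of the lines y = a_i + i · x (there are 4 lines, with slopes 0, 1, ..., 3). Only the lines that attain the minimum somewhere contribute to roots; other lines are dominated. Here the surviving (envelope) indices are i = 3, i = 2, i = 1, i = 0.
Intersections between consecutive envelope lines give the roots: for adjacent envelope indices i < j the intersection is x = (a_i − a_j) / (j − i). Reading off the sorted break points: {-7, -6, -3}.
Verification: at each break x_0, at least two indices attain the minimum of min_i(a_i + i · x_0).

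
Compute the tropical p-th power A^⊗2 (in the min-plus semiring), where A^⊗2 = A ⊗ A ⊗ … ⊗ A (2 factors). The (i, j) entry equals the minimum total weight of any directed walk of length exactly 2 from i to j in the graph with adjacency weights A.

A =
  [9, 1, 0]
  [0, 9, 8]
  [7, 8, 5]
A^⊗2 =
  [1, 8, 5]
  [9, 1, 0]
  [8, 8, 7]

Each entry (A^⊗2)_ij equals the minimum over all length-2 walks i = v_0 → v_1 → … → v_2 = j of Σ_t A[v_t][v_{t+1}]. For example, for (i, j) = (0, 2) we minimise over 3 possible intermediate vertex sequences; the minimum is 5, attained along the walk 0 → 2 → 2.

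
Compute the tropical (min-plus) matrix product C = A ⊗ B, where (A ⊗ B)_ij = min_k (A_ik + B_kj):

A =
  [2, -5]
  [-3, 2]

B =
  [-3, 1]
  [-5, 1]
A ⊗ B =
  [-10, -4]
  [-6, -2]

Apply the min-plus product entry-by-entry:
  C[0][0] = min over k of (A[0][0] + B[0][0] = 2 + -3 = -1, A[0][1] + B[1][0] = -5 + -5 = -10) = -10 (attained at k = 1)
  C[0][1] = min over k of (A[0][0] + B[0][1] = 2 + 1 = 3, A[0][1] + B[1][1] = -5 + 1 = -4) = -4 (attained at k = 1)
  C[1][0] = min over k of (A[1][0] + B[0][0] = -3 + -3 = -6, A[1][1] + B[1][0] = 2 + -5 = -3) = -6 (attained at k = 0)
  C[1][1] = min over k of (A[1][0] + B[0][1] = -3 + 1 = -2, A[1][1] + B[1][1] = 2 + 1 = 3) = -2 (attained at k = 0)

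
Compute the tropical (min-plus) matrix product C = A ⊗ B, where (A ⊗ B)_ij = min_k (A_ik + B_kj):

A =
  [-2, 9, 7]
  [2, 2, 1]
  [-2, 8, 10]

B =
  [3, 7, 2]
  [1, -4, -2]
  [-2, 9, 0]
A ⊗ B =
  [1, 5, 0]
  [-1, -2, 0]
  [1, 4, 0]

Apply the min-plus product entry-by-entry:
  C[0][0] = min over k of (A[0][0] + B[0][0] = -2 + 3 = 1, A[0][1] + B[1][0] = 9 + 1 = 10, A[0][2] + B[2][0] = 7 + -2 = 5) = 1 (attained at k = 0)
  C[0][1] = min over k of (A[0][0] + B[0][1] = -2 + 7 = 5, A[0][1] + B[1][1] = 9 + -4 = 5, A[0][2] + B[2][1] = 7 + 9 = 16) = 5 (attained at k = 0)
  C[0][2] = min over k of (A[0][0] + B[0][2] = -2 + 2 = 0, A[0][1] + B[1][2] = 9 + -2 = 7, A[0][2] + B[2][2] = 7 + 0 = 7) = 0 (attained at k = 0)
  C[1][0] = min over k of (A[1][0] + B[0][0] = 2 + 3 = 5, A[1][1] + B[1][0] = 2 + 1 = 3, A[1][2] + B[2][0] = 1 + -2 = -1) = -1 (attained at k = 2)
  C[1][1] = min over k of (A[1][0] + B[0][1] = 2 + 7 = 9, A[1][1] + B[1][1] = 2 + -4 = -2, A[1][2] + B[2][1] = 1 + 9 = 10) = -2 (attained at k = 1)
  C[1][2] = min over k of (A[1][0] + B[0][2] = 2 + 2 = 4, A[1][1] + B[1][2] = 2 + -2 = 0, A[1][2] + B[2][2] = 1 + 0 = 1) = 0 (attained at k = 1)
  C[2][0] = min over k of (A[2][0] + B[0][0] = -2 + 3 = 1, A[2][1] + B[1][0] = 8 + 1 = 9, A[2][2] + B[2][0] = 10 + -2 = 8) = 1 (attained at k = 0)
  C[2][1] = min over k of (A[2][0] + B[0][1] = -2 + 7 = 5, A[2][1] + B[1][1] = 8 + -4 = 4, A[2][2] + B[2][1] = 10 + 9 = 19) = 4 (attained at k = 1)
  C[2][2] = min over k of (A[2][0] + B[0][2] = -2 + 2 = 0, A[2][1] + B[1][2] = 8 + -2 = 6, A[2][2] + B[2][2] = 10 + 0 = 10) = 0 (attained at k = 0)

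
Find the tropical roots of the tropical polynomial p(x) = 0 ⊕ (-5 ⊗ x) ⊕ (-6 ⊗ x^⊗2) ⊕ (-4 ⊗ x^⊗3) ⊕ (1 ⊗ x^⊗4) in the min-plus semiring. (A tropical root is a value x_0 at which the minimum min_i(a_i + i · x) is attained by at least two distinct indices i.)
Roots: {-5, -2, 1, 5}

Each tropical root is a break point of the lower envelope of the lines y = a_i + i · x (there are 5 lines, with slopes 0, 1, ..., 4). Only the lines that attain the minimum somewhere contribute to roots; other lines are dominated. Here the surviving (envelope) indices are i = 4, i = 3, i = 2, i = 1, i = 0.
Intersections between consecutive envelope lines give the roots: for adjacent envelope indices i < j the intersection is x = (a_i − a_j) / (j − i). Reading off the sorted break points: {-5, -2, 1, 5}.
Verification: at each break x_0, at least two indices attain the minimum of min_i(a_i + i · x_0).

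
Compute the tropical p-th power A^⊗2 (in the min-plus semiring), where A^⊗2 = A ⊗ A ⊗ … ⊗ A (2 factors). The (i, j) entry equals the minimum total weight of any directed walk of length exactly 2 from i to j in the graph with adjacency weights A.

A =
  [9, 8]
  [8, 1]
A^⊗2 =
  [16, 9]
  [9, 2]

Each entry (A^⊗2)_ij equals the minimum over all length-2 walks i = v_0 → v_1 → … → v_2 = j of Σ_t A[v_t][v_{t+1}]. For example, for (i, j) = (0, 1) we minimise over 2 possible intermediate vertex sequences; the minimum is 9, attained along the walk 0 → 1 → 1.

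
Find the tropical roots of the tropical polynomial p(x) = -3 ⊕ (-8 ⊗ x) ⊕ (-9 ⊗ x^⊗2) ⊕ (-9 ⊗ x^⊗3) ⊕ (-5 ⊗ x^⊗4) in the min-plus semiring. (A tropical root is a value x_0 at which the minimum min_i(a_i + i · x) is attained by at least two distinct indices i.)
Roots: {-4, 0, 1, 5}

Each tropical root is a break point of the lower envelope of the lines y = a_i + i · x (there are 5 lines, with slopes 0, 1, ..., 4). Only the lines that attain the minimum somewhere contribute to roots; other lines are dominated. Here the surviving (envelope) indices are i = 4, i = 3, i = 2, i = 1, i = 0.
Intersections between consecutive envelope lines give the roots: for adjacent envelope indices i < j the intersection is x = (a_i − a_j) / (j − i). Reading off the sorted break points: {-4, 0, 1, 5}.
Verification: at each break x_0, at least two indices attain the minimum of min_i(a_i + i · x_0).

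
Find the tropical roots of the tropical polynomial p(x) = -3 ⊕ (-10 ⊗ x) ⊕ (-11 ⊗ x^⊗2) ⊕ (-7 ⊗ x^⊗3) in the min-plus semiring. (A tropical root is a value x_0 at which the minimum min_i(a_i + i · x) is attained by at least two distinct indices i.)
Roots: {-4, 1, 7}

Each tropical root is a break point of the lower envelope of the lines y = a_i + i · x (there are 4 lines, with slopes 0, 1, ..., 3). Only the lines that attain the minimum somewhere contribute to roots; other lines are dominated. Here the surviving (envelope) indices are i = 3, i = 2, i = 1, i = 0.
Intersections between consecutive envelope lines give the roots: for adjacent envelope indices i < j the intersection is x = (a_i − a_j) / (j − i). Reading off the sorted break points: {-4, 1, 7}.
Verification: at each break x_0, at least two indices attain the minimum of min_i(a_i + i · x_0).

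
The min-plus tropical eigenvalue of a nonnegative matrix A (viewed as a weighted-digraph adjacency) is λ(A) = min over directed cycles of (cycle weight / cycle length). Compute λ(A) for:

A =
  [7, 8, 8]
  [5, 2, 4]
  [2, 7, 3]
λ(A) = 2

Enumerate directed cycles and compute their means (weight / length). Sample:
  cycle 0 → 0: weight = 7, length = 1, mean = 7/1 ≈ 7.000
  cycle 1 → 1: weight = 2, length = 1, mean = 2/1 ≈ 2.000
  cycle 2 → 2: weight = 3, length = 1, mean = 3/1 ≈ 3.000
  cycle 0 → 1 → 0: weight = 13, length = 2, mean = 13/2 ≈ 6.500
  cycle 0 → 2 → 0: weight = 10, length = 2, mean = 10/2 ≈ 5.000
  cycle 1 → 0 → 1: weight = 13, length = 2, mean = 13/2 ≈ 6.500
Minimum mean = 2.000, attained e.g. along the cycle 1 → 1 with weight 2 and length 1. So λ(A) = 2/1 = 2.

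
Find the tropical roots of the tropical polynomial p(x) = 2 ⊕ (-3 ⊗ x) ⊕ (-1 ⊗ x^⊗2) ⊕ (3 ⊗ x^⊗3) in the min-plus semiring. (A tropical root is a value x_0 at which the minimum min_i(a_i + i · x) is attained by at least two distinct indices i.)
Roots: {-4, -2, 5}

Each tropical root is a break point of the lower envelope of the lines y = a_i + i · x (there are 4 lines, with slopes 0, 1, ..., 3). Only the lines that attain the minimum somewhere contribute to roots; other lines are dominated. Here the surviving (envelope) indices are i = 3, i = 2, i = 1, i = 0.
Intersections between consecutive envelope lines give the roots: for adjacent envelope indices i < j the intersection is x = (a_i − a_j) / (j − i). Reading off the sorted break points: {-4, -2, 5}.
Verification: at each break x_0, at least two indices attain the minimum of min_i(a_i + i · x_0).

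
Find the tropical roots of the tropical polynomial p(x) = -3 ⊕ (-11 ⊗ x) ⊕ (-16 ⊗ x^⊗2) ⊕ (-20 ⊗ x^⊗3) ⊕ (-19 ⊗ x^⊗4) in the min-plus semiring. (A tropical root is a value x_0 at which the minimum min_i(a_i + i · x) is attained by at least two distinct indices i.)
Roots: {-1, 4, 5, 8}

Each tropical root is a break point of the lower envelope of the lines y = a_i + i · x (there are 5 lines, with slopes 0, 1, ..., 4). Only the lines that attain the minimum somewhere contribute to roots; other lines are dominated. Here the surviving (envelope) indices are i = 4, i = 3, i = 2, i = 1, i = 0.
Intersections between consecutive envelope lines give the roots: for adjacent envelope indices i < j the intersection is x = (a_i − a_j) / (j − i). Reading off the sorted break points: {-1, 4, 5, 8}.
Verification: at each break x_0, at least two indices attain the minimum of min_i(a_i + i · x_0).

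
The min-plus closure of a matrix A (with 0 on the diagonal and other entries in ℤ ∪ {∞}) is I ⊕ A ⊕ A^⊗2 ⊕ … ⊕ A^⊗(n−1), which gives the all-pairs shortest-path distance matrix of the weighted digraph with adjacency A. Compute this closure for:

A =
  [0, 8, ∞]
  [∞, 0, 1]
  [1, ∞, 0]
Closure =
  [0, 8, 9]
  [2, 0, 1]
  [1, 9, 0]

This is the Floyd-Warshall all-pairs shortest-path computation. For each intermediate vertex k = 0, 1, …, 2, update dist[i][j] ← min(dist[i][j], dist[i][k] + dist[k][j]). The final matrix gives, for each (i, j), the minimum total weight of any directed path from i to j (possibly empty when i = j).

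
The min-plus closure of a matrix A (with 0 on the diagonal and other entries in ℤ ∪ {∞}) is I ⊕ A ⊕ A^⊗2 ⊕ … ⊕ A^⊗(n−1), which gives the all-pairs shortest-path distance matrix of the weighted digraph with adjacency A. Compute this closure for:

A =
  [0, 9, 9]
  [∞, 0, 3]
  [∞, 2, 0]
Closure =
  [0, 9, 9]
  [∞, 0, 3]
  [∞, 2, 0]

This is the Floyd-Warshall all-pairs shortest-path computation. For each intermediate vertex k = 0, 1, …, 2, update dist[i][j] ← min(dist[i][j], dist[i][k] + dist[k][j]). The final matrix gives, for each (i, j), the minimum total weight of any directed path from i to j (possibly empty when i = j).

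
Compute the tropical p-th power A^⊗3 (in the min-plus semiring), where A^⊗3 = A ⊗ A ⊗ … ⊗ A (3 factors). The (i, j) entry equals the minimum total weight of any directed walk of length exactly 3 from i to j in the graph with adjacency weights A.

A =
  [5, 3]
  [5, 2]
A^⊗3 =
  [10, 7]
  [9, 6]

Each entry (A^⊗3)_ij equals the minimum over all length-3 walks i = v_0 → v_1 → … → v_3 = j of Σ_t A[v_t][v_{t+1}]. For example, for (i, j) = (0, 1) we minimise over 4 possible intermediate vertex sequences; the minimum is 7, attained along the walk 0 → 1 → 1 → 1.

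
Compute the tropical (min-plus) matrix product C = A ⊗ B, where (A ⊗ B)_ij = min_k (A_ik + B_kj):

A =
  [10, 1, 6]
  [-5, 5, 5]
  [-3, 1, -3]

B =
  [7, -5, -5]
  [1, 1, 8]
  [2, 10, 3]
A ⊗ B =
  [2, 2, 5]
  [2, -10, -10]
  [-1, -8, -8]

Apply the min-plus product entry-by-entry:
  C[0][0] = min over k of (A[0][0] + B[0][0] = 10 + 7 = 17, A[0][1] + B[1][0] = 1 + 1 = 2, A[0][2] + B[2][0] = 6 + 2 = 8) = 2 (attained at k = 1)
  C[0][1] = min over k of (A[0][0] + B[0][1] = 10 + -5 = 5, A[0][1] + B[1][1] = 1 + 1 = 2, A[0][2] + B[2][1] = 6 + 10 = 16) = 2 (attained at k = 1)
  C[0][2] = min over k of (A[0][0] + B[0][2] = 10 + -5 = 5, A[0][1] + B[1][2] = 1 + 8 = 9, A[0][2] + B[2][2] = 6 + 3 = 9) = 5 (attained at k = 0)
  C[1][0] = min over k of (A[1][0] + B[0][0] = -5 + 7 = 2, A[1][1] + B[1][0] = 5 + 1 = 6, A[1][2] + B[2][0] = 5 + 2 = 7) = 2 (attained at k = 0)
  C[1][1] = min over k of (A[1][0] + B[0][1] = -5 + -5 = -10, A[1][1] + B[1][1] = 5 + 1 = 6, A[1][2] + B[2][1] = 5 + 10 = 15) = -10 (attained at k = 0)
  C[1][2] = min over k of (A[1][0] + B[0][2] = -5 + -5 = -10, A[1][1] + B[1][2] = 5 + 8 = 13, A[1][2] + B[2][2] = 5 + 3 = 8) = -10 (attained at k = 0)
  C[2][0] = min over k of (A[2][0] + B[0][0] = -3 + 7 = 4, A[2][1] + B[1][0] = 1 + 1 = 2, A[2][2] + B[2][0] = -3 + 2 = -1) = -1 (attained at k = 2)
  C[2][1] = min over k of (A[2][0] + B[0][1] = -3 + -5 = -8, A[2][1] + B[1][1] = 1 + 1 = 2, A[2][2] + B[2][1] = -3 + 10 = 7) = -8 (attained at k = 0)
  C[2][2] = min over k of (A[2][0] + B[0][2] = -3 + -5 = -8, A[2][1] + B[1][2] = 1 + 8 = 9, A[2][2] + B[2][2] = -3 + 3 = 0) = -8 (attained at k = 0)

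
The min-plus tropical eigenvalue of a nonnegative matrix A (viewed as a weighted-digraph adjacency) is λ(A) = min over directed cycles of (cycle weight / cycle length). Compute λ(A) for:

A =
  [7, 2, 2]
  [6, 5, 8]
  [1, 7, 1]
λ(A) = 1

Enumerate directed cycles and compute their means (weight / length). Sample:
  cycle 0 → 0: weight = 7, length = 1, mean = 7/1 ≈ 7.000
  cycle 1 → 1: weight = 5, length = 1, mean = 5/1 ≈ 5.000
  cycle 2 → 2: weight = 1, length = 1, mean = 1/1 ≈ 1.000
  cycle 0 → 1 → 0: weight = 8, length = 2, mean = 8/2 ≈ 4.000
  cycle 0 → 2 → 0: weight = 3, length = 2, mean = 3/2 ≈ 1.500
  cycle 1 → 0 → 1: weight = 8, length = 2, mean = 8/2 ≈ 4.000
Minimum mean = 1.000, attained e.g. along the cycle 2 → 2 with weight 1 and length 1. So λ(A) = 1/1 = 1.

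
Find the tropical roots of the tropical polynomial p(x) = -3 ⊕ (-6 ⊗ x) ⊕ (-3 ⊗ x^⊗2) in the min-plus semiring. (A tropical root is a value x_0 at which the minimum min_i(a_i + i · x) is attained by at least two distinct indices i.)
Roots: {-3, 3}

Each tropical root is a break point of the lower envelope of the lines y = a_i + i · x (there are 3 lines, with slopes 0, 1, ..., 2). Only the lines that attain the minimum somewhere contribute to roots; other lines are dominated. Here the surviving (envelope) indices are i = 2, i = 1, i = 0.
Intersections between consecutive envelope lines give the roots: for adjacent envelope indices i < j the intersection is x = (a_i − a_j) / (j − i). Reading off the sorted break points: {-3, 3}.
Verification: at each break x_0, at least two indices attain the minimum of min_i(a_i + i · x_0).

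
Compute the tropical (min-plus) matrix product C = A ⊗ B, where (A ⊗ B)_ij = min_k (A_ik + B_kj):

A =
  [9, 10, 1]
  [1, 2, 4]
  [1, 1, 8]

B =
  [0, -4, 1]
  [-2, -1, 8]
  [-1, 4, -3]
A ⊗ B =
  [0, 5, -2]
  [0, -3, 1]
  [-1, -3, 2]

Apply the min-plus product entry-by-entry:
  C[0][0] = min over k of (A[0][0] + B[0][0] = 9 + 0 = 9, A[0][1] + B[1][0] = 10 + -2 = 8, A[0][2] + B[2][0] = 1 + -1 = 0) = 0 (attained at k = 2)
  C[0][1] = min over k of (A[0][0] + B[0][1] = 9 + -4 = 5, A[0][1] + B[1][1] = 10 + -1 = 9, A[0][2] + B[2][1] = 1 + 4 = 5) = 5 (attained at k = 0)
  C[0][2] = min over k of (A[0][0] + B[0][2] = 9 + 1 = 10, A[0][1] + B[1][2] = 10 + 8 = 18, A[0][2] + B[2][2] = 1 + -3 = -2) = -2 (attained at k = 2)
  C[1][0] = min over k of (A[1][0] + B[0][0] = 1 + 0 = 1, A[1][1] + B[1][0] = 2 + -2 = 0, A[1][2] + B[2][0] = 4 + -1 = 3) = 0 (attained at k = 1)
  C[1][1] = min over k of (A[1][0] + B[0][1] = 1 + -4 = -3, A[1][1] + B[1][1] = 2 + -1 = 1, A[1][2] + B[2][1] = 4 + 4 = 8) = -3 (attained at k = 0)
  C[1][2] = min over k of (A[1][0] + B[0][2] = 1 + 1 = 2, A[1][1] + B[1][2] = 2 + 8 = 10, A[1][2] + B[2][2] = 4 + -3 = 1) = 1 (attained at k = 2)
  C[2][0] = min over k of (A[2][0] + B[0][0] = 1 + 0 = 1, A[2][1] + B[1][0] = 1 + -2 = -1, A[2][2] + B[2][0] = 8 + -1 = 7) = -1 (attained at k = 1)
  C[2][1] = min over k of (A[2][0] + B[0][1] = 1 + -4 = -3, A[2][1] + B[1][1] = 1 + -1 = 0, A[2][2] + B[2][1] = 8 + 4 = 12) = -3 (attained at k = 0)
  C[2][2] = min over k of (A[2][0] + B[0][2] = 1 + 1 = 2, A[2][1] + B[1][2] = 1 + 8 = 9, A[2][2] + B[2][2] = 8 + -3 = 5) = 2 (attained at k = 0)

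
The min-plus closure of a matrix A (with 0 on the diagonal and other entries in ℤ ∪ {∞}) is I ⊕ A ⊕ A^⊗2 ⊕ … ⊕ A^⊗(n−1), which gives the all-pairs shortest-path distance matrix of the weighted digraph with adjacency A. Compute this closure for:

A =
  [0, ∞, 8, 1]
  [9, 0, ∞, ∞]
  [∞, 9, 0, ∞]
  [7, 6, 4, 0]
Closure =
  [0, 7, 5, 1]
  [9, 0, 14, 10]
  [18, 9, 0, 19]
  [7, 6, 4, 0]

This is the Floyd-Warshall all-pairs shortest-path computation. For each intermediate vertex k = 0, 1, …, 3, update dist[i][j] ← min(dist[i][j], dist[i][k] + dist[k][j]). The final matrix gives, for each (i, j), the minimum total weight of any directed path from i to j (possibly empty when i = j).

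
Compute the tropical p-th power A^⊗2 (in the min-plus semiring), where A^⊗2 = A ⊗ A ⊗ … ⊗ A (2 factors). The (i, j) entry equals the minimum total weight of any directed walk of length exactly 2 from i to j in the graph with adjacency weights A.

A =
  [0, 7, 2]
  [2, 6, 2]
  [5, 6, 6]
A^⊗2 =
  [0, 7, 2]
  [2, 8, 4]
  [5, 12, 7]

Each entry (A^⊗2)_ij equals the minimum over all length-2 walks i = v_0 → v_1 → … → v_2 = j of Σ_t A[v_t][v_{t+1}]. For example, for (i, j) = (0, 2) we minimise over 3 possible intermediate vertex sequences; the minimum is 2, attained along the walk 0 → 0 → 2.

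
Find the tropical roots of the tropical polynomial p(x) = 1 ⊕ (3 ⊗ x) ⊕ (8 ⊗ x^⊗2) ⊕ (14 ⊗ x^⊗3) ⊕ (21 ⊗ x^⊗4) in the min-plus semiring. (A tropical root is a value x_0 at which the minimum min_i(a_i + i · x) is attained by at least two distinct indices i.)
Roots: {-7, -6, -5, -2}

Each tropical root is a break point of the lower envelope of the lines y = a_i + i · x (there are 5 lines, with slopes 0, 1, ..., 4). Only the lines that attain the minimum somewhere contribute to roots; other lines are dominated. Here the surviving (envelope) indices are i = 4, i = 3, i = 2, i = 1, i = 0.
Intersections between consecutive envelope lines give the roots: for adjacent envelope indices i < j the intersection is x = (a_i − a_j) / (j − i). Reading off the sorted break points: {-7, -6, -5, -2}.
Verification: at each break x_0, at least two indices attain the minimum of min_i(a_i + i · x_0).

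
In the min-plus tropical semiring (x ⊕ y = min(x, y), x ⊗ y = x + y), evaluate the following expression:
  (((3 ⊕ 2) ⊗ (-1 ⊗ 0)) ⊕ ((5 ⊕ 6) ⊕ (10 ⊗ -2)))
(((3 ⊕ 2) ⊗ (-1 ⊗ 0)) ⊕ ((5 ⊕ 6) ⊕ (10 ⊗ -2))) = 1

Expand innermost to outermost. Recall ⊕ takes the minimum of its arguments and ⊗ takes their sum. Working out the expression (((3 ⊕ 2) ⊗ (-1 ⊗ 0)) ⊕ ((5 ⊕ 6) ⊕ (10 ⊗ -2))) gives 1.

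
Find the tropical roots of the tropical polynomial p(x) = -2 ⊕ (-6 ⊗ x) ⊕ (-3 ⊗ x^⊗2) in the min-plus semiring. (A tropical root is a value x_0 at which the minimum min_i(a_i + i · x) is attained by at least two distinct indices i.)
Roots: {-3, 4}

Each tropical root is a break point of the lower envelope of the lines y = a_i + i · x (there are 3 lines, with slopes 0, 1, ..., 2). Only the lines that attain the minimum somewhere contribute to roots; other lines are dominated. Here the surviving (envelope) indices are i = 2, i = 1, i = 0.
Intersections between consecutive envelope lines give the roots: for adjacent envelope indices i < j the intersection is x = (a_i − a_j) / (j − i). Reading off the sorted break points: {-3, 4}.
Verification: at each break x_0, at least two indices attain the minimum of min_i(a_i + i · x_0).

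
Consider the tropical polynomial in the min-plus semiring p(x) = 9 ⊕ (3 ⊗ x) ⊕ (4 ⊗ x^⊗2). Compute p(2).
p(2) = 5

A tropical monomial a ⊗ x^⊗i evaluates to a + i · x. Evaluating each term at x = 2:
  Term 0 contributes 9 + 0 · 2 = 9
  Term 1 contributes 3 + 1 · 2 = 5
  Term 2 contributes 4 + 2 · 2 = 8
p(2) = ⊕ of these = min[9, 5, 8] = 5.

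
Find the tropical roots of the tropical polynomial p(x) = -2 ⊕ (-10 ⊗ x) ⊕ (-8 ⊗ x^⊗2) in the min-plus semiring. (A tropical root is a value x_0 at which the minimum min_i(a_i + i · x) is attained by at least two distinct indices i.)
Roots: {-2, 8}

Each tropical root is a break point of the lower envelope of the lines y = a_i + i · x (there are 3 lines, with slopes 0, 1, ..., 2). Only the lines that attain the minimum somewhere contribute to roots; other lines are dominated. Here the surviving (envelope) indices are i = 2, i = 1, i = 0.
Intersections between consecutive envelope lines give the roots: for adjacent envelope indices i < j the intersection is x = (a_i − a_j) / (j − i). Reading off the sorted break points: {-2, 8}.
Verification: at each break x_0, at least two indices attain the minimum of min_i(a_i + i · x_0).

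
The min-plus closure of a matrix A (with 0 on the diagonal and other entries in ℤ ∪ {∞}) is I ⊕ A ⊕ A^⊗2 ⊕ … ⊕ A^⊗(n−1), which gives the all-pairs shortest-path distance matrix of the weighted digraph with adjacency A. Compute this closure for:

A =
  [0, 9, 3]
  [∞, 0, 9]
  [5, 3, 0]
Closure =
  [0, 6, 3]
  [14, 0, 9]
  [5, 3, 0]

This is the Floyd-Warshall all-pairs shortest-path computation. For each intermediate vertex k = 0, 1, …, 2, update dist[i][j] ← min(dist[i][j], dist[i][k] + dist[k][j]). The final matrix gives, for each (i, j), the minimum total weight of any directed path from i to j (possibly empty when i = j).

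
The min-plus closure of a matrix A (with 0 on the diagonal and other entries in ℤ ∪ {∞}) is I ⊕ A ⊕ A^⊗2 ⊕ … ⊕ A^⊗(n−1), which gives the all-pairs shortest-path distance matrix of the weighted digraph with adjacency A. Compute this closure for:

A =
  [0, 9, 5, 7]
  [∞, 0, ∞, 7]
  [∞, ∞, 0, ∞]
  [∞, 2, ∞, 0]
Closure =
  [0, 9, 5, 7]
  [∞, 0, ∞, 7]
  [∞, ∞, 0, ∞]
  [∞, 2, ∞, 0]

This is the Floyd-Warshall all-pairs shortest-path computation. For each intermediate vertex k = 0, 1, …, 3, update dist[i][j] ← min(dist[i][j], dist[i][k] + dist[k][j]). The final matrix gives, for each (i, j), the minimum total weight of any directed path from i to j (possibly empty when i = j).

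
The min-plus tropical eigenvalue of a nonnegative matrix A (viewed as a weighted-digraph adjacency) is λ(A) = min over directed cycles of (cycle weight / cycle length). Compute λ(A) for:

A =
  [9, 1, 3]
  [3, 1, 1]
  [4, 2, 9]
λ(A) = 1

Enumerate directed cycles and compute their means (weight / length). Sample:
  cycle 0 → 0: weight = 9, length = 1, mean = 9/1 ≈ 9.000
  cycle 1 → 1: weight = 1, length = 1, mean = 1/1 ≈ 1.000
  cycle 2 → 2: weight = 9, length = 1, mean = 9/1 ≈ 9.000
  cycle 0 → 1 → 0: weight = 4, length = 2, mean = 4/2 ≈ 2.000
  cycle 0 → 2 → 0: weight = 7, length = 2, mean = 7/2 ≈ 3.500
  cycle 1 → 0 → 1: weight = 4, length = 2, mean = 4/2 ≈ 2.000
Minimum mean = 1.000, attained e.g. along the cycle 1 → 1 with weight 1 and length 1. So λ(A) = 1/1 = 1.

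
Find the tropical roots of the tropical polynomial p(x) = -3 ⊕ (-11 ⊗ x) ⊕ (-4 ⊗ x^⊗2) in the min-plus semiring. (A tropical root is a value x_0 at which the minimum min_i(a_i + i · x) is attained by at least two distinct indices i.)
Roots: {-7, 8}

Each tropical root is a break point of the lower envelope of the lines y = a_i + i · x (there are 3 lines, with slopes 0, 1, ..., 2). Only the lines that attain the minimum somewhere contribute to roots; other lines are dominated. Here the surviving (envelope) indices are i = 2, i = 1, i = 0.
Intersections between consecutive envelope lines give the roots: for adjacent envelope indices i < j the intersection is x = (a_i − a_j) / (j − i). Reading off the sorted break points: {-7, 8}.
Verification: at each break x_0, at least two indices attain the minimum of min_i(a_i + i · x_0).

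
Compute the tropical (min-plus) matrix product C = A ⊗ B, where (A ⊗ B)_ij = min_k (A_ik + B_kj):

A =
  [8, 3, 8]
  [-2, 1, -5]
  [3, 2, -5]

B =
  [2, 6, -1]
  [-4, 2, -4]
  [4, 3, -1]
A ⊗ B =
  [-1, 5, -1]
  [-3, -2, -6]
  [-2, -2, -6]

Apply the min-plus product entry-by-entry:
  C[0][0] = min over k of (A[0][0] + B[0][0] = 8 + 2 = 10, A[0][1] + B[1][0] = 3 + -4 = -1, A[0][2] + B[2][0] = 8 + 4 = 12) = -1 (attained at k = 1)
  C[0][1] = min over k of (A[0][0] + B[0][1] = 8 + 6 = 14, A[0][1] + B[1][1] = 3 + 2 = 5, A[0][2] + B[2][1] = 8 + 3 = 11) = 5 (attained at k = 1)
  C[0][2] = min over k of (A[0][0] + B[0][2] = 8 + -1 = 7, A[0][1] + B[1][2] = 3 + -4 = -1, A[0][2] + B[2][2] = 8 + -1 = 7) = -1 (attained at k = 1)
  C[1][0] = min over k of (A[1][0] + B[0][0] = -2 + 2 = 0, A[1][1] + B[1][0] = 1 + -4 = -3, A[1][2] + B[2][0] = -5 + 4 = -1) = -3 (attained at k = 1)
  C[1][1] = min over k of (A[1][0] + B[0][1] = -2 + 6 = 4, A[1][1] + B[1][1] = 1 + 2 = 3, A[1][2] + B[2][1] = -5 + 3 = -2) = -2 (attained at k = 2)
  C[1][2] = min over k of (A[1][0] + B[0][2] = -2 + -1 = -3, A[1][1] + B[1][2] = 1 + -4 = -3, A[1][2] + B[2][2] = -5 + -1 = -6) = -6 (attained at k = 2)
  C[2][0] = min over k of (A[2][0] + B[0][0] = 3 + 2 = 5, A[2][1] + B[1][0] = 2 + -4 = -2, A[2][2] + B[2][0] = -5 + 4 = -1) = -2 (attained at k = 1)
  C[2][1] = min over k of (A[2][0] + B[0][1] = 3 + 6 = 9, A[2][1] + B[1][1] = 2 + 2 = 4, A[2][2] + B[2][1] = -5 + 3 = -2) = -2 (attained at k = 2)
  C[2][2] = min over k of (A[2][0] + B[0][2] = 3 + -1 = 2, A[2][1] + B[1][2] = 2 + -4 = -2, A[2][2] + B[2][2] = -5 + -1 = -6) = -6 (attained at k = 2)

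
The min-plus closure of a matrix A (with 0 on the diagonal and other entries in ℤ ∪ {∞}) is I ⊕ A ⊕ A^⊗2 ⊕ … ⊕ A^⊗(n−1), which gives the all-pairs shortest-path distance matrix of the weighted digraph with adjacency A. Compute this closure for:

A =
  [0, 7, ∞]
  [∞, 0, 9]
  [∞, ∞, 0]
Closure =
  [0, 7, 16]
  [∞, 0, 9]
  [∞, ∞, 0]

This is the Floyd-Warshall all-pairs shortest-path computation. For each intermediate vertex k = 0, 1, …, 2, update dist[i][j] ← min(dist[i][j], dist[i][k] + dist[k][j]). The final matrix gives, for each (i, j), the minimum total weight of any directed path from i to j (possibly empty when i = j).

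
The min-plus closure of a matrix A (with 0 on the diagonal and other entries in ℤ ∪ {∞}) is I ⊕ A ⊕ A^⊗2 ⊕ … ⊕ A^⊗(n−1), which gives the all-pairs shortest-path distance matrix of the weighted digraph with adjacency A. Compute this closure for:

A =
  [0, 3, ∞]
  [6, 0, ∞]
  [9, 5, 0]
Closure =
  [0, 3, ∞]
  [6, 0, ∞]
  [9, 5, 0]

This is the Floyd-Warshall all-pairs shortest-path computation. For each intermediate vertex k = 0, 1, …, 2, update dist[i][j] ← min(dist[i][j], dist[i][k] + dist[k][j]). The final matrix gives, for each (i, j), the minimum total weight of any directed path from i to j (possibly empty when i = j).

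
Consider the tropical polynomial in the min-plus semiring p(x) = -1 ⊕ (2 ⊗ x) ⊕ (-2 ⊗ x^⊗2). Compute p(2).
p(2) = -1

A tropical monomial a ⊗ x^⊗i evaluates to a + i · x. Evaluating each term at x = 2:
  Term 0 contributes -1 + 0 · 2 = -1
  Term 1 contributes 2 + 1 · 2 = 4
  Term 2 contributes -2 + 2 · 2 = 2
p(2) = ⊕ of these = min[-1, 4, 2] = -1.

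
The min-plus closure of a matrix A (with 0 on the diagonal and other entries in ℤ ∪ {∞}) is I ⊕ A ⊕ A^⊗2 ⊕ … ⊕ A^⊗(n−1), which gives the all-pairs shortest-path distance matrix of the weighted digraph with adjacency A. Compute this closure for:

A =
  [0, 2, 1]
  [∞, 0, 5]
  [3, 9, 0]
Closure =
  [0, 2, 1]
  [8, 0, 5]
  [3, 5, 0]

This is the Floyd-Warshall all-pairs shortest-path computation. For each intermediate vertex k = 0, 1, …, 2, update dist[i][j] ← min(dist[i][j], dist[i][k] + dist[k][j]). The final matrix gives, for each (i, j), the minimum total weight of any directed path from i to j (possibly empty when i = j).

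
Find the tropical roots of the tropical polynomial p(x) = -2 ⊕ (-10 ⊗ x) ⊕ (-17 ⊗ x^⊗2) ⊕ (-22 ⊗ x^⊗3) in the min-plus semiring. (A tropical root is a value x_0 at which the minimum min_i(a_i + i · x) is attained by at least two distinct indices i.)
Roots: {5, 7, 8}

Each tropical root is a break point of the lower envelope of the lines y = a_i + i · x (there are 4 lines, with slopes 0, 1, ..., 3). Only the lines that attain the minimum somewhere contribute to roots; other lines are dominated. Here the surviving (envelope) indices are i = 3, i = 2, i = 1, i = 0.
Intersections between consecutive envelope lines give the roots: for adjacent envelope indices i < j the intersection is x = (a_i − a_j) / (j − i). Reading off the sorted break points: {5, 7, 8}.
Verification: at each break x_0, at least two indices attain the minimum of min_i(a_i + i · x_0).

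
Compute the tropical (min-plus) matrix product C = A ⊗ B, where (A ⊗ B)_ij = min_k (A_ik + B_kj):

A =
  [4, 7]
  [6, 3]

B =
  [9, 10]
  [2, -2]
A ⊗ B =
  [9, 5]
  [5, 1]

Apply the min-plus product entry-by-entry:
  C[0][0] = min over k of (A[0][0] + B[0][0] = 4 + 9 = 13, A[0][1] + B[1][0] = 7 + 2 = 9) = 9 (attained at k = 1)
  C[0][1] = min over k of (A[0][0] + B[0][1] = 4 + 10 = 14, A[0][1] + B[1][1] = 7 + -2 = 5) = 5 (attained at k = 1)
  C[1][0] = min over k of (A[1][0] + B[0][0] = 6 + 9 = 15, A[1][1] + B[1][0] = 3 + 2 = 5) = 5 (attained at k = 1)
  C[1][1] = min over k of (A[1][0] + B[0][1] = 6 + 10 = 16, A[1][1] + B[1][1] = 3 + -2 = 1) = 1 (attained at k = 1)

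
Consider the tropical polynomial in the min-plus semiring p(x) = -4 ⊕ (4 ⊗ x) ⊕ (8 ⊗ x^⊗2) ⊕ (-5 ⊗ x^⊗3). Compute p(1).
p(1) = -4

A tropical monomial a ⊗ x^⊗i evaluates to a + i · x. Evaluating each term at x = 1:
  Term 0 contributes -4 + 0 · 1 = -4
  Term 1 contributes 4 + 1 · 1 = 5
  Term 2 contributes 8 + 2 · 1 = 10
  Term 3 contributes -5 + 3 · 1 = -2
p(1) = ⊕ of these = min[-4, 5, 10, -2] = -4.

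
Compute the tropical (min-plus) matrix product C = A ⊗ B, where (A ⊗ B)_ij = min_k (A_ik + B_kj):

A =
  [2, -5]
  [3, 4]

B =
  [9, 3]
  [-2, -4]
A ⊗ B =
  [-7, -9]
  [2, 0]

Apply the min-plus product entry-by-entry:
  C[0][0] = min over k of (A[0][0] + B[0][0] = 2 + 9 = 11, A[0][1] + B[1][0] = -5 + -2 = -7) = -7 (attained at k = 1)
  C[0][1] = min over k of (A[0][0] + B[0][1] = 2 + 3 = 5, A[0][1] + B[1][1] = -5 + -4 = -9) = -9 (attained at k = 1)
  C[1][0] = min over k of (A[1][0] + B[0][0] = 3 + 9 = 12, A[1][1] + B[1][0] = 4 + -2 = 2) = 2 (attained at k = 1)
  C[1][1] = min over k of (A[1][0] + B[0][1] = 3 + 3 = 6, A[1][1] + B[1][1] = 4 + -4 = 0) = 0 (attained at k = 1)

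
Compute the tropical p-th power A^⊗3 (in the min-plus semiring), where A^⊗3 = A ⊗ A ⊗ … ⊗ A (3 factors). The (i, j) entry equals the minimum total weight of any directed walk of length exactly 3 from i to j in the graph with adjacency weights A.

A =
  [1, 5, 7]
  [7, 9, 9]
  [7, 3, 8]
A^⊗3 =
  [3, 7, 9]
  [9, 13, 15]
  [9, 13, 15]

Each entry (A^⊗3)_ij equals the minimum over all length-3 walks i = v_0 → v_1 → … → v_3 = j of Σ_t A[v_t][v_{t+1}]. For example, for (i, j) = (0, 2) we minimise over 9 possible intermediate vertex sequences; the minimum is 9, attained along the walk 0 → 0 → 0 → 2.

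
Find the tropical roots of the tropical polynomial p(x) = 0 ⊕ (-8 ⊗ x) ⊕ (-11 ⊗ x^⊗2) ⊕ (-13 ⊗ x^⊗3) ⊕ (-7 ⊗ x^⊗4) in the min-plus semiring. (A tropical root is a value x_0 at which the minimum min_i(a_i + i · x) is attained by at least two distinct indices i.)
Roots: {-6, 2, 3, 8}

Each tropical root is a break point of the lower envelope of the lines y = a_i + i · x (there are 5 lines, with slopes 0, 1, ..., 4). Only the lines that attain the minimum somewhere contribute to roots; other lines are dominated. Here the surviving (envelope) indices are i = 4, i = 3, i = 2, i = 1, i = 0.
Intersections between consecutive envelope lines give the roots: for adjacent envelope indices i < j the intersection is x = (a_i − a_j) / (j − i). Reading off the sorted break points: {-6, 2, 3, 8}.
Verification: at each break x_0, at least two indices attain the minimum of min_i(a_i + i · x_0).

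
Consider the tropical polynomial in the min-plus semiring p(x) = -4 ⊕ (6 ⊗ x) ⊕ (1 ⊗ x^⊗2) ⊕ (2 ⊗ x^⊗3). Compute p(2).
p(2) = -4

A tropical monomial a ⊗ x^⊗i evaluates to a + i · x. Evaluating each term at x = 2:
  Term 0 contributes -4 + 0 · 2 = -4
  Term 1 contributes 6 + 1 · 2 = 8
  Term 2 contributes 1 + 2 · 2 = 5
  Term 3 contributes 2 + 3 · 2 = 8
p(2) = ⊕ of these = min[-4, 8, 5, 8] = -4.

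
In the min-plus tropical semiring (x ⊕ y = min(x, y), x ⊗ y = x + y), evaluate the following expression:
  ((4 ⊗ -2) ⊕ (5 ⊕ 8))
((4 ⊗ -2) ⊕ (5 ⊕ 8)) = 2

Expand innermost to outermost. Recall ⊕ takes the minimum of its arguments and ⊗ takes their sum. Working out the expression ((4 ⊗ -2) ⊕ (5 ⊕ 8)) gives 2.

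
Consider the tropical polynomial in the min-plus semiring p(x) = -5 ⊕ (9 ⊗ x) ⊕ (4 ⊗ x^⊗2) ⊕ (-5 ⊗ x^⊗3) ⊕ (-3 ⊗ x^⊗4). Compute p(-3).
p(-3) = -15

A tropical monomial a ⊗ x^⊗i evaluates to a + i · x. Evaluating each term at x = -3:
  Term 0 contributes -5 + 0 · -3 = -5
  Term 1 contributes 9 + 1 · -3 = 6
  Term 2 contributes 4 + 2 · -3 = -2
  Term 3 contributes -5 + 3 · -3 = -14
  Term 4 contributes -3 + 4 · -3 = -15
p(-3) = ⊕ of these = min[-5, 6, -2, -14, -15] = -15.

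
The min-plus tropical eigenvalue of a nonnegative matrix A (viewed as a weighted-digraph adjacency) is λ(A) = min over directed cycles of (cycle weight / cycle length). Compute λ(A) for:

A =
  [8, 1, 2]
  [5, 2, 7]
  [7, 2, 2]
λ(A) = 2

Enumerate directed cycles and compute their means (weight / length). Sample:
  cycle 0 → 0: weight = 8, length = 1, mean = 8/1 ≈ 8.000
  cycle 1 → 1: weight = 2, length = 1, mean = 2/1 ≈ 2.000
  cycle 2 → 2: weight = 2, length = 1, mean = 2/1 ≈ 2.000
  cycle 0 → 1 → 0: weight = 6, length = 2, mean = 6/2 ≈ 3.000
  cycle 0 → 2 → 0: weight = 9, length = 2, mean = 9/2 ≈ 4.500
  cycle 1 → 0 → 1: weight = 6, length = 2, mean = 6/2 ≈ 3.000
Minimum mean = 2.000, attained e.g. along the cycle 1 → 1 with weight 2 and length 1. So λ(A) = 2/1 = 2.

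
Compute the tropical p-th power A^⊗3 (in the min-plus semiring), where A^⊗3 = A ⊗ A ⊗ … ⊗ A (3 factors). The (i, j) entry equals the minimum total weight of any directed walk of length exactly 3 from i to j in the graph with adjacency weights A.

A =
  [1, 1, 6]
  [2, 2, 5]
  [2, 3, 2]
A^⊗3 =
  [3, 3, 7]
  [4, 4, 8]
  [4, 4, 6]

Each entry (A^⊗3)_ij equals the minimum over all length-3 walks i = v_0 → v_1 → … → v_3 = j of Σ_t A[v_t][v_{t+1}]. For example, for (i, j) = (0, 2) we minimise over 9 possible intermediate vertex sequences; the minimum is 7, attained along the walk 0 → 0 → 1 → 2.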